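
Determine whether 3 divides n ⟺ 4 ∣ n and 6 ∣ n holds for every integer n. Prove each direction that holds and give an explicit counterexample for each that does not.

Not equivalent: only (⇐) holds.

(⇒) This fails: take n = 3. Certainly 3 ∣ 3, but 4 ∤ 3.

(⇐) Suppose 4 ∣ n and 6 ∣ n. Any common multiple of 4 and 6 is a multiple of their lcm; here lcm(4, 6) = 4·6/gcd(4, 6) = 24/2 = 12, so 12 ∣ n. Since 3 ∣ 12, it follows that 3 ∣ n.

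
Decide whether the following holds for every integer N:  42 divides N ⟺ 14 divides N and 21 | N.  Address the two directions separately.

[⇒] If 42 ∣ N, write N = 42q. Since 42 = 3·14, N = 14·(3q), so 14 ∣ N; and since 42 = 2·21, N = 21·(2q), so 21 ∣ N.

[⇐] Suppose 14 ∣ N and 21 ∣ N. Any common multiple of 14 and 21 is a multiple of their lcm; here lcm(14, 21) = 14·21/gcd(14, 21) = 294/7 = 42, so 42 ∣ N.

Both directions hold.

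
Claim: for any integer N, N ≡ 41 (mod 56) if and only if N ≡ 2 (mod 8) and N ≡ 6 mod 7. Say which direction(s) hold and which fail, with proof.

(⟹) This fails: N = 41 gives 41 ≡ 41 (mod 56) but 41 ≡ 1 (mod 8), so the conjunction on the right does not hold.

(⟸) This fails: N = 34 satisfies both congruences on the right (34 ≡ 2 mod 8 and 34 ≡ 6 mod 7) yet 34 ≡ 34 (mod 56), not 41.

Neither implication holds.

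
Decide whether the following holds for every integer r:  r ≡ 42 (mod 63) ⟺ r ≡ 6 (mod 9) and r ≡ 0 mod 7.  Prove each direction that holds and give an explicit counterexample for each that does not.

Equivalent; both directions hold.

(⇒) Suppose r ≡ 42 (mod 63); write r = 63j + 42. Since 9 ∣ 63, reducing mod 9 gives r ≡ 42 ≡ 6 (mod 9); since 7 ∣ 63, reducing mod 7 gives r ≡ 42 ≡ 0 (mod 7).

(⇐) Conversely, if r ≡ 6 (mod 9) and r ≡ 0 (mod 7), then by the Chinese remainder theorem r ≡ 42 (mod 63). This is exactly r ≡ 42 (mod 63).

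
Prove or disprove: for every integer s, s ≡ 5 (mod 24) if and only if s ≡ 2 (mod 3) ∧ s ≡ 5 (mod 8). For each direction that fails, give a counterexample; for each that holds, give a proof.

Both directions hold.

Forward direction. Suppose s ≡ 5 (mod 24); write s = 24j + 5. Since 3 ∣ 24, reducing mod 3 gives s ≡ 5 ≡ 2 (mod 3); since 8 ∣ 24, reducing mod 8 gives s ≡ 5 (mod 8).

Converse. If s ≡ 2 (mod 3) and s ≡ 5 (mod 8), then by the Chinese remainder theorem s ≡ 5 (mod 24). This is exactly s ≡ 5 (mod 24).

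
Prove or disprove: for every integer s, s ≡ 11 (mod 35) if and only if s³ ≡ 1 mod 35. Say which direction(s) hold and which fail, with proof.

Forward direction. Suppose s ≡ 11 (mod 35). Write s = 35j + 11. Then (35j + 11)³ = 42875j³ + 40425j² + 12705j + 1331 = 35(1225j³ + 1155j² + 363j + 38) + 1, so s³ ≡ 1 (mod 35).

Converse. This fails: take s = 1. Then 1³ = 1 ≡ 1 (mod 35), yet 1 ≡ 1 (mod 35), not 11.

Only the forward direction holds.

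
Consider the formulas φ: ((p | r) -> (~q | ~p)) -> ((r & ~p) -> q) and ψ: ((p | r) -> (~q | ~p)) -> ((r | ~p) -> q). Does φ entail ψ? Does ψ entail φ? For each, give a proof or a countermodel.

The forward direction fails; the converse holds.

(→) This fails. Under p = F, r = F, q = F, the left side is true but the right side is false.

(←) Assume the antecedent. If p is true, the consequent reduces to true regardless of the other variables. If p is false, the antecedent forces (p = F, r = F, q = T) or (p = F, r = T, q = T), and the consequent holds there. Either way the consequent holds.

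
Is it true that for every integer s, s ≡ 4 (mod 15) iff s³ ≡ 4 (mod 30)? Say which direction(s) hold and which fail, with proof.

Only the converse holds.

[⇒] This fails: take s = 19. Then 19 ≡ 4 (mod 15), but 19³ = 6859 ≡ 19 (mod 30), not 4.

[⇐] Conversely, the residues r modulo 30 with r³ ≡ 4 (mod 30) are exactly {4}, and each is ≡ 4 (mod 15).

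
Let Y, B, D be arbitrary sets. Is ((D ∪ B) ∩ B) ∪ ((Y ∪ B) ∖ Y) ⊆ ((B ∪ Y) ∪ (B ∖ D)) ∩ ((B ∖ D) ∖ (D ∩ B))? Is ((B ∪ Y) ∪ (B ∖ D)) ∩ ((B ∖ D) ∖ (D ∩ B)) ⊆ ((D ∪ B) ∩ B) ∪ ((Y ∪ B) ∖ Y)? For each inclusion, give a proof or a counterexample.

The sets are not equal: only the reverse inclusion holds.

(⊆) This inclusion fails. Take Y = ∅, B = {1}, D = {1}; then 1 ∈ ((D ∪ B) ∩ B) ∪ ((Y ∪ B) ∖ Y) but 1 ∉ ((B ∪ Y) ∪ (B ∖ D)) ∩ ((B ∖ D) ∖ (D ∩ B)).

(⊇) Let x ∈ ((B ∪ Y) ∪ (B ∖ D)) ∩ ((B ∖ D) ∖ (D ∩ B)). Then either x ∈ B and x ∉ Y, D; or x ∈ Y ∩ B and x ∉ D. In each case x ∈ ((D ∪ B) ∩ B) ∪ ((Y ∪ B) ∖ Y), so ((B ∪ Y) ∪ (B ∖ D)) ∩ ((B ∖ D) ∖ (D ∩ B)) ⊆ ((D ∪ B) ∩ B) ∪ ((Y ∪ B) ∖ Y).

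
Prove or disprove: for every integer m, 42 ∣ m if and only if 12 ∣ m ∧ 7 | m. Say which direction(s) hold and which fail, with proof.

(←) Suppose 12 ∣ m and 7 ∣ m. Any common multiple of 12 and 7 is a multiple of their lcm; here gcd(12, 7) = 1, so lcm(12, 7) = 12·7 = 84, so 84 ∣ m. Since 42 ∣ 84, it follows that 42 ∣ m.

(→) This fails: take m = 42. Certainly 42 ∣ 42, but 12 ∤ 42.

Only the converse holds.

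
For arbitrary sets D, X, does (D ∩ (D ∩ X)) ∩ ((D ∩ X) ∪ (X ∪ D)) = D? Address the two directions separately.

(⊆) holds; (⊇) fails.

(⊆) Let x ∈ (D ∩ (D ∩ X)) ∩ ((D ∩ X) ∪ (X ∪ D)). Then x ∈ D ∩ X, from which x ∈ D.

(⊇) This inclusion fails. Take D = {1}, X = ∅; then 1 ∈ D but 1 ∉ (D ∩ (D ∩ X)) ∩ ((D ∩ X) ∪ (X ∪ D)).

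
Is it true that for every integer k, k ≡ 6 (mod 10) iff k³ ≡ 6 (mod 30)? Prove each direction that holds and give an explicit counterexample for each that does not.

Only the reverse direction holds.

Forward direction. This fails: take k = 16. Then 16 ≡ 6 (mod 10), but 16³ = 4096 ≡ 16 (mod 30), not 6.

Converse. The residues r modulo 30 with r³ ≡ 6 (mod 30) are exactly {6}, and each is ≡ 6 (mod 10).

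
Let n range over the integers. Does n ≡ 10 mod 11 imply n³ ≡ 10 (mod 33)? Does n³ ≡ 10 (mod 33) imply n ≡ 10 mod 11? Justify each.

(⇒) fails; (⇐) holds.

Converse. The residues r modulo 33 with r³ ≡ 10 (mod 33) are exactly {10}, and each is ≡ 10 (mod 11).

Forward direction. This fails: take n = 21. Then 21 ≡ 10 (mod 11), but 21³ = 9261 ≡ 21 (mod 33), not 10.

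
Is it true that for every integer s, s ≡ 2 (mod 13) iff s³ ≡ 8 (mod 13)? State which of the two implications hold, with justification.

Forward direction. Suppose s ≡ 2 (mod 13). Write s = 13j + 2. Then (13j + 2)³ = 2197j³ + 1014j² + 156j + 8 = 13(169j³ + 78j² + 12j) + 8, so s³ ≡ 8 (mod 13).

Converse. This fails: take s = 5. Then 5³ = 125 ≡ 8 (mod 13), yet 5 ≡ 5 (mod 13), not 2.

Only the forward implication holds.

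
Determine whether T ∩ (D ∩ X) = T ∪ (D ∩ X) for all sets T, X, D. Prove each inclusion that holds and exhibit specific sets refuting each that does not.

(⊆) Let x ∈ T ∩ (D ∩ X). Then x ∈ T ∩ X ∩ D, from which x ∈ T ∪ (D ∩ X).

(⊇) This inclusion fails. Take T = {1}, X = ∅, D = ∅; then 1 ∈ T ∪ (D ∩ X) but 1 ∉ T ∩ (D ∩ X).

Only the forward inclusion holds.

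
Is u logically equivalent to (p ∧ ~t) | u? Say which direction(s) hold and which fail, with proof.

(⟹) Assume the antecedent. If p is true, the antecedent forces (p = T, u = T, t = F) or (p = T, u = T, t = T), and (p ∧ ~t) | u holds there. If p is false, the antecedent forces (p = F, u = T, t = F) or (p = F, u = T, t = T), and (p ∧ ~t) | u holds there. Either way (p ∧ ~t) | u holds.

(⟸) This fails. Under p = T, u = F, t = F, the left side is false but the right side is true.

Only the forward implication holds.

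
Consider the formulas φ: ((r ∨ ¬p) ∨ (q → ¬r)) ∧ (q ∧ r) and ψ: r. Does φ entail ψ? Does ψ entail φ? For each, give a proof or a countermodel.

(⟸) This fails. Under r = T, p = F, q = F, the left side is false but the right side is true.

(⟹) Assume the antecedent. If r is true, r reduces to true regardless of the other variables. If r is false, the antecedent cannot hold. Either way r holds.

Only the forward implication holds.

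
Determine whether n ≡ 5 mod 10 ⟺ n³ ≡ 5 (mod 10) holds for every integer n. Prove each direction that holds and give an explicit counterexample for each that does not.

(⇒) Suppose n ≡ 5 mod 10. Write n = 10j + 5. Then (10j + 5)³ = 1000j³ + 1500j² + 750j + 125 = 10(100j³ + 150j² + 75j + 12) + 5, so n³ ≡ 5 (mod 10).

(⇐) Conversely, suppose n³ ≡ 5 (mod 10). The only residue r in {0, …, 9} with r³ ≡ 5 (mod 10) is r = 5, so n ≡ 5 (mod 10).

Both directions hold; the statement is true.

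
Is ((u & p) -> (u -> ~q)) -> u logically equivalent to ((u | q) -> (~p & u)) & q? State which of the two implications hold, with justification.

(⇒) fails; (⇐) holds.

Forward direction. This fails. Under p = F, u = T, q = F, the left side is true but the right side is false.

Converse. Assume the antecedent. If p is true, the antecedent cannot hold. If p is false, the antecedent forces (p = F, u = T, q = T), and ((u & p) -> (u -> ~q)) -> u holds there. Either way ((u & p) -> (u -> ~q)) -> u holds.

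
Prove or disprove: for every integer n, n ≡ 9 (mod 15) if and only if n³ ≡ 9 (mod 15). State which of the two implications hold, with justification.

Both directions hold.

(⇐) Suppose n³ ≡ 9 (mod 15). The only residue r in {0, …, 14} with r³ ≡ 9 (mod 15) is r = 9, so n ≡ 9 (mod 15).

(⇒) Suppose n ≡ 9 (mod 15). Write n = 15j + 9. Then (15j + 9)³ = 3375j³ + 6075j² + 3645j + 729 = 15(225j³ + 405j² + 243j + 48) + 9, so n³ ≡ 9 (mod 15).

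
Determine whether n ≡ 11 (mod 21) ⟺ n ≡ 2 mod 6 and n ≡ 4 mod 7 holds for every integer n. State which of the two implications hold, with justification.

(⇒) fails; (⇐) holds.

[⇒] This fails: n = 11 gives 11 ≡ 11 (mod 21) but 11 ≡ 5 (mod 6), so the conjunction on the right does not hold.

[⇐] Conversely, if n ≡ 2 (mod 6) and n ≡ 4 (mod 7), then by the Chinese remainder theorem n ≡ 32 (mod 42). Since 32 ≡ 11 (mod 21) and 21 ∣ 42, we get n ≡ 11 (mod 21).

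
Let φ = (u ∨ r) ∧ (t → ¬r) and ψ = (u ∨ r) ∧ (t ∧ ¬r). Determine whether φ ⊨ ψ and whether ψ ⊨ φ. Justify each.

(⇒) fails; (⇐) holds.

(⟸) Assume the antecedent. If t is true, the antecedent forces (t = T, u = T, r = F), and (u ∨ r) ∧ (t → ¬r) holds there. If t is false, the antecedent cannot hold. Either way (u ∨ r) ∧ (t → ¬r) holds.

(⟹) This fails. Under t = F, u = T, r = F, the left side is true but the right side is false.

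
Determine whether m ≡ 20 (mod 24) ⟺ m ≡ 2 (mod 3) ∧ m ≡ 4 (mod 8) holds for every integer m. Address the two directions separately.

[⇒] Suppose m ≡ 20 (mod 24); write m = 24j + 20. Since 3 ∣ 24, reducing mod 3 gives m ≡ 20 ≡ 2 (mod 3); since 8 ∣ 24, reducing mod 8 gives m ≡ 20 ≡ 4 (mod 8).

[⇐] Conversely, if m ≡ 2 (mod 3) and m ≡ 4 (mod 8), then by the Chinese remainder theorem m ≡ 20 (mod 24). This is exactly m ≡ 20 (mod 24).

Both directions hold; the statement is true.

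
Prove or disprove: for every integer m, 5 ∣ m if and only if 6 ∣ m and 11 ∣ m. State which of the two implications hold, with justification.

[⇒] This fails: take m = 5. Certainly 5 ∣ 5, but 6 ∤ 5.

[⇐] This fails: take m = 66. Both 6 ∣ 66 and 11 ∣ 66, yet 66 is not a multiple of 5 (since 66 = 13·5 + 1), so 5 ∤ 66.

(⇒) fails and (⇐) fails.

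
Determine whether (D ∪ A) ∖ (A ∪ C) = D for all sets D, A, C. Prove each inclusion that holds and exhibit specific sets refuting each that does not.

(⊇) This inclusion fails. Take D = {1}, A = {1}, C = ∅; then 1 ∈ D but 1 ∉ (D ∪ A) ∖ (A ∪ C).

(⊆) Let x ∈ (D ∪ A) ∖ (A ∪ C). Then x ∈ D and x ∉ A, C, from which x ∈ D.

The sets are not equal: only the forward inclusion holds.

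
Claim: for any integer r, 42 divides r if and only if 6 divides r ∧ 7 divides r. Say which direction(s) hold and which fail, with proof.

(→) If 42 ∣ r, write r = 42q. Since 42 = 7·6, r = 6·(7q), so 6 ∣ r; and since 42 = 6·7, r = 7·(6q), so 7 ∣ r.

(←) Suppose 6 ∣ r and 7 ∣ r. Any common multiple of 6 and 7 is a multiple of their lcm; here gcd(6, 7) = 1, so lcm(6, 7) = 6·7 = 42, so 42 ∣ r.

The biconditional holds.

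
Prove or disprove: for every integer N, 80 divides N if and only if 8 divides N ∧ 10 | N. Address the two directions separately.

The forward direction holds; the converse fails.

Forward direction. If 80 ∣ N, write N = 80q. Since 80 = 10·8, N = 8·(10q), so 8 ∣ N; and since 80 = 8·10, N = 10·(8q), so 10 ∣ N.

Converse. This fails: take N = 40. Both 8 ∣ 40 and 10 ∣ 40, yet 40 is not a multiple of 80 (since 40 = 0·80 + 40), so 80 ∤ 40.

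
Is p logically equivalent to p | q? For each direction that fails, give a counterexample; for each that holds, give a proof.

(⇐) This fails. Under q = T, p = F, the left side is false but the right side is true.

(⇒) Assume the antecedent. If q is true, p | q reduces to true regardless of the other variables. If q is false, the antecedent forces (q = F, p = T), and p | q holds there. Either way p | q holds.

(⇒) holds; (⇐) fails.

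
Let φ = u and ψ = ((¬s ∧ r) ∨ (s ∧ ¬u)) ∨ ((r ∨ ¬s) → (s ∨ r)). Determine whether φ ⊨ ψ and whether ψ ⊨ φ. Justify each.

(→) This fails. Under u = T, r = F, s = F, the left side is true but the right side is false.

(←) This fails. Under u = F, r = T, s = F, the left side is false but the right side is true.

Neither direction holds.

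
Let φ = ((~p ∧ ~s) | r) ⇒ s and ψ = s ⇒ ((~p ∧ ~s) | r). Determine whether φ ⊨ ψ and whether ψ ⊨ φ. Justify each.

Forward direction. This fails. Under p = F, s = T, r = F, the left side is true but the right side is false.

Converse. This fails. Under p = F, s = F, r = F, the left side is false but the right side is true.

Neither direction holds.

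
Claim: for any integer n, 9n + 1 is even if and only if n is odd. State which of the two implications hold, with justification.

Converse. Suppose n is odd; write n = 2j + 1. Then 9n + 1 = 9·(2j + 1) + 1 = 2·9j + 10, which is even.

Forward direction. Suppose 9n + 1 is even. Since 9 is odd, 9n and n have the same parity, so 9n + 1 ≡ n + 1 (mod 2). As 1 is odd, 9n + 1 is even exactly when n is odd. Thus n is odd.

Equivalent; both directions hold.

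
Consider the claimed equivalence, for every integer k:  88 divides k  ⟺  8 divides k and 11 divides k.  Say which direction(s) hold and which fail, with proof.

Both directions hold; the statement is true.

(←) Suppose 8 ∣ k and 11 ∣ k. Any common multiple of 8 and 11 is a multiple of their lcm; here gcd(8, 11) = 1, so lcm(8, 11) = 8·11 = 88, so 88 ∣ k.

(→) If 88 ∣ k, write k = 88q. Since 88 = 11·8, k = 8·(11q), so 8 ∣ k; and since 88 = 8·11, k = 11·(8q), so 11 ∣ k.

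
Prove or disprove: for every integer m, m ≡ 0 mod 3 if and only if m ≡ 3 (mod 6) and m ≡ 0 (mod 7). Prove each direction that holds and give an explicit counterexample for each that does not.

(⇒) This fails: m = 0 gives 0 ≡ 0 (mod 3) but 0 ≡ 0 (mod 6), so the conjunction on the right does not hold.

(⇐) Conversely, if m ≡ 3 (mod 6) and m ≡ 0 (mod 7), then by the Chinese remainder theorem m ≡ 21 (mod 42). Since 21 ≡ 0 (mod 3) and 3 ∣ 42, we get m ≡ 0 (mod 3).

Only the reverse direction holds.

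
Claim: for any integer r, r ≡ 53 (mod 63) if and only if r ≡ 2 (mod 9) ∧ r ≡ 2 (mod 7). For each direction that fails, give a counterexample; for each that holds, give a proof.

(⇒) fails and (⇐) fails.

(⟹) This fails: r = 53 gives 53 ≡ 53 (mod 63) but 53 ≡ 8 (mod 9), so the conjunction on the right does not hold.

(⟸) This fails: r = 2 satisfies both congruences on the right (2 ≡ 2 mod 9 and 2 ≡ 2 mod 7) yet 2 ≡ 2 (mod 63), not 53.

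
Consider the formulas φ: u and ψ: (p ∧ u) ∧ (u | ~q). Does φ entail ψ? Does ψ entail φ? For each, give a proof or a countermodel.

(⇒) fails; (⇐) holds.

(⇒) This fails. Under q = F, u = T, p = F, the left side is true but the right side is false.

(⇐) Assume the antecedent. If q is true, the antecedent forces (q = T, u = T, p = T), and u holds there. If q is false, the antecedent forces (q = F, u = T, p = T), and u holds there. Either way u holds.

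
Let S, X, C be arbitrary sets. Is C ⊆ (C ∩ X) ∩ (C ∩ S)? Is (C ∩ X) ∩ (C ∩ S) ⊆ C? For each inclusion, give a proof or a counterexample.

(⊆) fails; (⊇) holds.

(⟹) This inclusion fails. Take S = ∅, X = ∅, C = {1}; then 1 ∈ C but 1 ∉ (C ∩ X) ∩ (C ∩ S).

(⟸) Let x ∈ (C ∩ X) ∩ (C ∩ S). Then x ∈ S ∩ X ∩ C, from which x ∈ C.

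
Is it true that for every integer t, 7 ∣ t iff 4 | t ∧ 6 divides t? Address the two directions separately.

[⇒] This fails: take t = 7. Certainly 7 ∣ 7, but 4 ∤ 7.

[⇐] This fails: take t = 12. Both 4 ∣ 12 and 6 ∣ 12, yet 12 is not a multiple of 7 (since 12 = 1·7 + 5), so 7 ∤ 12.

(⇒) fails and (⇐) fails.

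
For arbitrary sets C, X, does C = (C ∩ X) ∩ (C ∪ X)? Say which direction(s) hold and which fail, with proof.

(⊇) Let x ∈ (C ∩ X) ∩ (C ∪ X). Then x ∈ C ∩ X, from which x ∈ C.

(⊆) This inclusion fails. Take C = {1}, X = ∅; then 1 ∈ C but 1 ∉ (C ∩ X) ∩ (C ∪ X).

(⊆) fails; (⊇) holds.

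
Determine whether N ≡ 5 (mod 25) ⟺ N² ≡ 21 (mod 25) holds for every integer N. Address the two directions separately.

Neither implication holds.

[⇒] This fails: take N = 5. Then 5 ≡ 5 (mod 25), but 5² = 25 ≡ 0 (mod 25), not 21.

[⇐] This fails: take N = 11. Then 11² = 121 ≡ 21 (mod 25), yet 11 ≡ 11 (mod 25), not 5.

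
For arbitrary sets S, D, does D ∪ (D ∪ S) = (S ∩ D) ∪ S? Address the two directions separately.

(⊆) fails; (⊇) holds.

(⊇) Let x ∈ (S ∩ D) ∪ S. Then either x ∈ S and x ∉ D; or x ∈ S ∩ D. In each case x ∈ D ∪ (D ∪ S), so (S ∩ D) ∪ S ⊆ D ∪ (D ∪ S).

(⊆) This inclusion fails. Take S = ∅, D = {1}; then 1 ∈ D ∪ (D ∪ S) but 1 ∉ (S ∩ D) ∪ S.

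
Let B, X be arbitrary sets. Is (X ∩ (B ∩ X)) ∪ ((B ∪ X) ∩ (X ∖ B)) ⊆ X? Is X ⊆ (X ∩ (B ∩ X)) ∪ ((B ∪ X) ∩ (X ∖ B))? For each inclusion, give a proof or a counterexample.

(⟸) Let x ∈ X. Then either x ∈ X and x ∉ B; or x ∈ B ∩ X. In each case x ∈ (X ∩ (B ∩ X)) ∪ ((B ∪ X) ∩ (X ∖ B)), so X ⊆ (X ∩ (B ∩ X)) ∪ ((B ∪ X) ∩ (X ∖ B)).

(⟹) Let x ∈ (X ∩ (B ∩ X)) ∪ ((B ∪ X) ∩ (X ∖ B)). Then either x ∈ X and x ∉ B; or x ∈ B ∩ X. In each case x ∈ X, so (X ∩ (B ∩ X)) ∪ ((B ∪ X) ∩ (X ∖ B)) ⊆ X.

Both inclusions hold; the sets are equal.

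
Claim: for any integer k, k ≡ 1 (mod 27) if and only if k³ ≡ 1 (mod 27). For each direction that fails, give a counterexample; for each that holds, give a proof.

(→) Suppose k ≡ 1 (mod 27). Write k = 27j + 1. Then (27j + 1)³ = 19683j³ + 2187j² + 81j + 1 = 27(729j³ + 81j² + 3j) + 1, so k³ ≡ 1 (mod 27).

(←) This fails: take k = 10. Then 10³ = 1000 ≡ 1 (mod 27), yet 10 ≡ 10 (mod 27), not 1.

The forward direction holds; the converse fails.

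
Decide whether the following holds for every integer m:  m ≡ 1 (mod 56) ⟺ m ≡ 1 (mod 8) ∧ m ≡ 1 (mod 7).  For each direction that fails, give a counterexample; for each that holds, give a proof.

Both implications hold.

[⇒] Suppose m ≡ 1 (mod 56); write m = 56j + 1. Since 8 ∣ 56, reducing mod 8 gives m ≡ 1 (mod 8); since 7 ∣ 56, reducing mod 7 gives m ≡ 1 (mod 7).

[⇐] Conversely, if m ≡ 1 (mod 8) and m ≡ 1 (mod 7), then by the Chinese remainder theorem m ≡ 1 (mod 56). This is exactly m ≡ 1 (mod 56).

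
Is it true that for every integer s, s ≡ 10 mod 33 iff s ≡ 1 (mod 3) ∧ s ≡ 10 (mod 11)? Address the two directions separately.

Both implications hold.

(→) Suppose s ≡ 10 (mod 33); write s = 33j + 10. Since 3 ∣ 33, reducing mod 3 gives s ≡ 10 ≡ 1 (mod 3); since 11 ∣ 33, reducing mod 11 gives s ≡ 10 (mod 11).

(←) Conversely, if s ≡ 1 (mod 3) and s ≡ 10 (mod 11), then by the Chinese remainder theorem s ≡ 10 (mod 33). This is exactly s ≡ 10 (mod 33).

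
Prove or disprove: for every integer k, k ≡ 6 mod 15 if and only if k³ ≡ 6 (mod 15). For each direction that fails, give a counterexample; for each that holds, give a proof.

Both directions hold; the statement is true.

(⟹) Suppose k ≡ 6 mod 15. Write k = 15j + 6. Then (15j + 6)³ = 3375j³ + 4050j² + 1620j + 216 = 15(225j³ + 270j² + 108j + 14) + 6, so k³ ≡ 6 (mod 15).

(⟸) Conversely, suppose k³ ≡ 6 (mod 15). The only residue r in {0, …, 14} with r³ ≡ 6 (mod 15) is r = 6, so k ≡ 6 (mod 15).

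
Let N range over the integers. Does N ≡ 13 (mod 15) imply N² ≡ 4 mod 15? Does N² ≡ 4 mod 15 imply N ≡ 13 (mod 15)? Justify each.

Not equivalent: only (⇒) holds.

(⟹) Suppose N ≡ 13 (mod 15). Write N = 15j + 13. Then (15j + 13)² = 225j² + 390j + 169 = 15(15j² + 26j + 11) + 4, so N² ≡ 4 (mod 15).

(⟸) This fails: take N = 2. Then 2² = 4 ≡ 4 (mod 15), yet 2 ≡ 2 (mod 15), not 13.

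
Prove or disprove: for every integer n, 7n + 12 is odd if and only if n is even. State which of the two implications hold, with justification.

[⇒] This fails: n = 1 gives 7n + 12 = 19, which is odd, but 1 is odd, not even.

[⇐] This also fails: n = 0 is even, but 7n + 12 = 12 is even, not odd.

(⇒) fails and (⇐) fails.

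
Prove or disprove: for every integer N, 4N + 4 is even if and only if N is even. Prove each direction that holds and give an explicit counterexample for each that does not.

(←) Suppose N is even. Since 4 is even, 4N is even for every N, so 4N + 4 has the same parity as 4, which is even. Hence 4N + 4 is even.

(→) This fails: take N = 3. Then 4N + 4 = 16, which is even, yet N = 3 is odd, not even.

Only the reverse direction holds.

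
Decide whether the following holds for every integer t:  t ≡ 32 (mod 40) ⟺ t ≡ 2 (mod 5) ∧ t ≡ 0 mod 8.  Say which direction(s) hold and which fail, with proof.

Both implications hold.

[⇒] Suppose t ≡ 32 (mod 40); write t = 40j + 32. Since 5 ∣ 40, reducing mod 5 gives t ≡ 32 ≡ 2 (mod 5); since 8 ∣ 40, reducing mod 8 gives t ≡ 32 ≡ 0 (mod 8).

[⇐] Conversely, if t ≡ 2 (mod 5) and t ≡ 0 (mod 8), then by the Chinese remainder theorem t ≡ 32 (mod 40). This is exactly t ≡ 32 (mod 40).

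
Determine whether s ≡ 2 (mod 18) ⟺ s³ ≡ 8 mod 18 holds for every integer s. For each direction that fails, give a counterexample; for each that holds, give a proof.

The forward direction holds; the converse fails.

(⇒) Suppose s ≡ 2 (mod 18). Write s = 18j + 2. Then (18j + 2)³ = 5832j³ + 1944j² + 216j + 8 = 18(324j³ + 108j² + 12j) + 8, so s³ ≡ 8 (mod 18).

(⇐) This fails: take s = 8. Then 8³ = 512 ≡ 8 (mod 18), yet 8 ≡ 8 (mod 18), not 2.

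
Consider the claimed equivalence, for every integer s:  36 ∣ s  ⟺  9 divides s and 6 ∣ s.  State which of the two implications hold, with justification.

(⟸) This fails: take s = 18. Both 9 ∣ 18 and 6 ∣ 18, yet 18 is not a multiple of 36 (since 18 = 0·36 + 18), so 36 ∤ 18.

(⟹) If 36 ∣ s, write s = 36q. Since 36 = 4·9, s = 9·(4q), so 9 ∣ s; and since 36 = 6·6, s = 6·(6q), so 6 ∣ s.

Only the forward direction holds.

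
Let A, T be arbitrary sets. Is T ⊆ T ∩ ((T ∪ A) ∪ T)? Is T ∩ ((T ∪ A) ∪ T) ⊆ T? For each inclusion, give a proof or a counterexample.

Both inclusions hold.

Forward inclusion. Let x ∈ T. Then either x ∈ T and x ∉ A; or x ∈ A ∩ T. In each case x ∈ T ∩ ((T ∪ A) ∪ T), so T ⊆ T ∩ ((T ∪ A) ∪ T).

Reverse inclusion. Let x ∈ T ∩ ((T ∪ A) ∪ T). Then either x ∈ T and x ∉ A; or x ∈ A ∩ T. In each case x ∈ T, so T ∩ ((T ∪ A) ∪ T) ⊆ T.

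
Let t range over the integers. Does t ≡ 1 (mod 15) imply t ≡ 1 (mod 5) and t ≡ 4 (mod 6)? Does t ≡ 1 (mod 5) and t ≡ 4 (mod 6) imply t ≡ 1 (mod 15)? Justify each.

Forward direction. This fails: t = 1 gives 1 ≡ 1 (mod 15) but 1 ≡ 1 (mod 6), so the conjunction on the right does not hold.

Converse. If t ≡ 1 (mod 5) and t ≡ 4 (mod 6), then by the Chinese remainder theorem t ≡ 16 (mod 30). Since 16 ≡ 1 (mod 15) and 15 ∣ 30, we get t ≡ 1 (mod 15).

Only the reverse direction holds.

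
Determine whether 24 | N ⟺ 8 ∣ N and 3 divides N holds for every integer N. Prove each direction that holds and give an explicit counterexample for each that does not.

Forward direction. If 24 ∣ N, write N = 24q. Since 24 = 3·8, N = 8·(3q), so 8 ∣ N; and since 24 = 8·3, N = 3·(8q), so 3 ∣ N.

Converse. Suppose 8 ∣ N and 3 ∣ N. Any common multiple of 8 and 3 is a multiple of their lcm; here gcd(8, 3) = 1, so lcm(8, 3) = 8·3 = 24, so 24 ∣ N.

Equivalent; both directions hold.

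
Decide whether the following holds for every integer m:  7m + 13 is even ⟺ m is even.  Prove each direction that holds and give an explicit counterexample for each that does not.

Neither direction holds.

(⇒) This fails: m = 3 gives 7m + 13 = 34, which is even, but 3 is odd, not even.

(⇐) This also fails: m = 6 is even, but 7m + 13 = 55 is odd, not even.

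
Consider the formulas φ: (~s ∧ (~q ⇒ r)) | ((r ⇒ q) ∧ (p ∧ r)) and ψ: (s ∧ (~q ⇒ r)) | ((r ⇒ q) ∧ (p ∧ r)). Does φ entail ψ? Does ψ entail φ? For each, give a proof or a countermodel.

(⇒) fails and (⇐) fails.

Forward direction. This fails. Under q = T, s = F, r = F, p = F, the left side is true but the right side is false.

Converse. This fails. Under q = T, s = T, r = F, p = F, the left side is false but the right side is true.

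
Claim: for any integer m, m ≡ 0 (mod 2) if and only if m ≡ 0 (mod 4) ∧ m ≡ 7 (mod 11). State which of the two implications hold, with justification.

Not equivalent: only (⇐) holds.

(⇒) This fails: m = 0 gives 0 ≡ 0 (mod 2) but 0 ≡ 0 (mod 11), so the conjunction on the right does not hold.

(⇐) Conversely, if m ≡ 0 (mod 4) and m ≡ 7 (mod 11), then by the Chinese remainder theorem m ≡ 40 (mod 44). Since 40 ≡ 0 (mod 2) and 2 ∣ 44, we get m ≡ 0 (mod 2).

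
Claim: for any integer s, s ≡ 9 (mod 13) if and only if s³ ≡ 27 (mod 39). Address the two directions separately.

Neither direction holds.

[⇒] This fails: take s = 22. Then 22 ≡ 9 (mod 13), but 22³ = 10648 ≡ 1 (mod 39), not 27.

[⇐] This fails: take s = 3. Then 3³ = 27 ≡ 27 (mod 39), yet 3 ≡ 3 (mod 13), not 9.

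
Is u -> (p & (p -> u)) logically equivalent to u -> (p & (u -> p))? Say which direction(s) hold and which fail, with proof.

(⇒) Assume the antecedent. If u is true, the antecedent forces (u = T, p = T), and u -> (p & (u -> p)) holds there. If u is false, u -> (p & (u -> p)) reduces to true regardless of the other variables. Either way u -> (p & (u -> p)) holds.

(⇐) Assume the antecedent. If u is true, the antecedent forces (u = T, p = T), and u -> (p & (p -> u)) holds there. If u is false, u -> (p & (p -> u)) reduces to true regardless of the other variables. Either way u -> (p & (p -> u)) holds.

Both directions hold; the statement is true.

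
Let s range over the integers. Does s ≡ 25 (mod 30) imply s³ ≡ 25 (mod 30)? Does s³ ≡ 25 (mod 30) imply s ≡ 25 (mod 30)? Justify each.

(←) Suppose s³ ≡ 25 (mod 30). The only residue r in {0, …, 29} with r³ ≡ 25 (mod 30) is r = 25, so s ≡ 25 (mod 30).

(→) Suppose s ≡ 25 (mod 30). Write s = 30j + 25. Then (30j + 25)³ = 27000j³ + 67500j² + 56250j + 15625 = 30(900j³ + 2250j² + 1875j + 520) + 25, so s³ ≡ 25 (mod 30).

Both implications hold.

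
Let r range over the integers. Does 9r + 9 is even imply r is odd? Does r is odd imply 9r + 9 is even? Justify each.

(→) Suppose 9r + 9 is even. Since 9 is odd, 9r and r have the same parity, so 9r + 9 ≡ r + 9 (mod 2). As 9 is odd, 9r + 9 is even exactly when r is odd. Thus r is odd.

(←) Conversely, suppose r is odd; write r = 2j + 1. Then 9r + 9 = 9·(2j + 1) + 9 = 2·9j + 18, which is even.

Equivalent; both directions hold.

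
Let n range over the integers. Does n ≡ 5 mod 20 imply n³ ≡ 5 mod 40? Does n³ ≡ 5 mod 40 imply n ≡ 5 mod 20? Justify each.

Only the reverse direction holds.

(⟹) This fails: take n = 25. Then 25 ≡ 5 (mod 20), but 25³ = 15625 ≡ 25 (mod 40), not 5.

(⟸) Conversely, the residues r modulo 40 with r³ ≡ 5 (mod 40) are exactly {5}, and each is ≡ 5 (mod 20).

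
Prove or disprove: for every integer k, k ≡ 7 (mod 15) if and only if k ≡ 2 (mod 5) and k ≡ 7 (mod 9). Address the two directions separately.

Only the converse holds.

Forward direction. This fails: k = 37 gives 37 ≡ 7 (mod 15) but 37 ≡ 1 (mod 9), so the conjunction on the right does not hold.

Converse. If k ≡ 2 (mod 5) and k ≡ 7 (mod 9), then by the Chinese remainder theorem k ≡ 7 (mod 45). Since 7 ≡ 7 (mod 15) and 15 ∣ 45, we get k ≡ 7 (mod 15).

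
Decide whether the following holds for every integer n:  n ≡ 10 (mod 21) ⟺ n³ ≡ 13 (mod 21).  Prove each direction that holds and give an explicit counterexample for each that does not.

(→) Suppose n ≡ 10 (mod 21). Write n = 21j + 10. Then (21j + 10)³ = 9261j³ + 13230j² + 6300j + 1000 = 21(441j³ + 630j² + 300j + 47) + 13, so n³ ≡ 13 (mod 21).

(←) This fails: take n = 13. Then 13³ = 2197 ≡ 13 (mod 21), yet 13 ≡ 13 (mod 21), not 10.

Not equivalent: only (⇒) holds.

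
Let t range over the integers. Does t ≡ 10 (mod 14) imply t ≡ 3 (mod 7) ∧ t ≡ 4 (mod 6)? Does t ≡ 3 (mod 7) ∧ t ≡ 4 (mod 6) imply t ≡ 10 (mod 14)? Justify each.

Only the converse holds.

(→) This fails: t = 24 gives 24 ≡ 10 (mod 14) but 24 ≡ 0 (mod 6), so the conjunction on the right does not hold.

(←) Conversely, if t ≡ 3 (mod 7) and t ≡ 4 (mod 6), then by the Chinese remainder theorem t ≡ 10 (mod 42). Since 10 ≡ 10 (mod 14) and 14 ∣ 42, we get t ≡ 10 (mod 14).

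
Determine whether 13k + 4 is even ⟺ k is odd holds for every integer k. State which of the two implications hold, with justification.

Forward direction. This fails: k = 6 gives 13k + 4 = 82, which is even, but 6 is even, not odd.

Converse. This also fails: k = 5 is odd, but 13k + 4 = 69 is odd, not even.

Neither direction holds.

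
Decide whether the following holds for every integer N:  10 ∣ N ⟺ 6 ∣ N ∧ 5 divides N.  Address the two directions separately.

(←) Suppose 6 ∣ N and 5 ∣ N. Any common multiple of 6 and 5 is a multiple of their lcm; here gcd(6, 5) = 1, so lcm(6, 5) = 6·5 = 30, so 30 ∣ N. Since 10 ∣ 30, it follows that 10 ∣ N.

(→) This fails: take N = 10. Certainly 10 ∣ 10, but 6 ∤ 10.

Only the reverse direction holds.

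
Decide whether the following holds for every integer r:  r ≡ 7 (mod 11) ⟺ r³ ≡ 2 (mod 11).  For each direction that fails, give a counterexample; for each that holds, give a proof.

(⟸) Suppose r³ ≡ 2 (mod 11). The only residue r in {0, …, 10} with r³ ≡ 2 (mod 11) is r = 7, so r ≡ 7 (mod 11).

(⟹) Suppose r ≡ 7 (mod 11). Write r = 11j + 7. Then (11j + 7)³ = 1331j³ + 2541j² + 1617j + 343 = 11(121j³ + 231j² + 147j + 31) + 2, so r³ ≡ 2 (mod 11).

Both directions hold; the statement is true.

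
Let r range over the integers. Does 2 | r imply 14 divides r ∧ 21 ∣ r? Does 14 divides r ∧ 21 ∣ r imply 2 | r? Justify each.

(⇒) This fails: take r = 2. Certainly 2 ∣ 2, but 14 ∤ 2.

(⇐) Suppose 14 ∣ r and 21 ∣ r. Any common multiple of 14 and 21 is a multiple of their lcm; here lcm(14, 21) = 14·21/gcd(14, 21) = 294/7 = 42, so 42 ∣ r. Since 2 ∣ 42, it follows that 2 ∣ r.

The forward direction fails; the converse holds.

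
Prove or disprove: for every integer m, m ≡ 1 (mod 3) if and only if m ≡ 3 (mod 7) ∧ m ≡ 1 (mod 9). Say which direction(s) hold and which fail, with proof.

(⇒) fails; (⇐) holds.

(⇒) This fails: m = 1 gives 1 ≡ 1 (mod 3) but 1 ≡ 1 (mod 7), so the conjunction on the right does not hold.

(⇐) Conversely, if m ≡ 3 (mod 7) and m ≡ 1 (mod 9), then by the Chinese remainder theorem m ≡ 10 (mod 63). Since 10 ≡ 1 (mod 3) and 3 ∣ 63, we get m ≡ 1 (mod 3).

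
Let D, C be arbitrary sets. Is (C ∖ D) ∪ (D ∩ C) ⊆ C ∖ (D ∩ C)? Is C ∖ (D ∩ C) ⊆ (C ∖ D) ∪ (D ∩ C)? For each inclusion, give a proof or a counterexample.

(⟹) This inclusion fails. Take D = {1}, C = {1}; then 1 ∈ (C ∖ D) ∪ (D ∩ C) but 1 ∉ C ∖ (D ∩ C).

(⟸) Let x ∈ C ∖ (D ∩ C). Then x ∈ C and x ∉ D, from which x ∈ (C ∖ D) ∪ (D ∩ C).

Only the reverse inclusion holds.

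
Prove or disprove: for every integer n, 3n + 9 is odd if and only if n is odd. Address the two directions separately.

Both directions fail.

[⇒] This fails: n = 4 gives 3n + 9 = 21, which is odd, but 4 is even, not odd.

[⇐] This also fails: n = 1 is odd, but 3n + 9 = 12 is even, not odd.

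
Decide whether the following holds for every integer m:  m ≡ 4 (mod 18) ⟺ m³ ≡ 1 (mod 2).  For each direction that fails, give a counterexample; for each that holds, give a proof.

(→) This fails: take m = 4. Then 4 ≡ 4 (mod 18), but 4³ = 64 ≡ 0 (mod 2), not 1.

(←) This fails: take m = 1. Then 1³ = 1 ≡ 1 (mod 2), yet 1 ≡ 1 (mod 18), not 4.

Both directions fail.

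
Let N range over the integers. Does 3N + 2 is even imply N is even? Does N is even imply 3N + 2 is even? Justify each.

Forward direction. Suppose 3N + 2 is even. Since 3 is odd, 3N and N have the same parity, so 3N + 2 ≡ N + 2 (mod 2). As 2 is even, 3N + 2 is even exactly when N is even. Thus N is even.

Converse. Suppose N is even; write N = 2j. Then 3N + 2 = 3·(2j) + 2 = 2·3j + 2, which is even.

The biconditional holds.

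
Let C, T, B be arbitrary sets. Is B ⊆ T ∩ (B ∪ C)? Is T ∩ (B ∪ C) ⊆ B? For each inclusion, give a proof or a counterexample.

(⊆) This inclusion fails. Take C = ∅, T = ∅, B = {1}; then 1 ∈ B but 1 ∉ T ∩ (B ∪ C).

(⊇) This inclusion fails. Take C = {1}, T = {1}, B = ∅; then 1 ∈ T ∩ (B ∪ C) but 1 ∉ B.

Neither inclusion holds.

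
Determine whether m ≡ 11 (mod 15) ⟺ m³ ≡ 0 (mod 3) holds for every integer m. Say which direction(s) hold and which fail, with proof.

Neither implication holds.

(⟹) This fails: take m = 11. Then 11 ≡ 11 (mod 15), but 11³ = 1331 ≡ 2 (mod 3), not 0.

(⟸) This fails: take m = 0. Then 0³ = 0 ≡ 0 (mod 3), yet 0 ≡ 0 (mod 15), not 11.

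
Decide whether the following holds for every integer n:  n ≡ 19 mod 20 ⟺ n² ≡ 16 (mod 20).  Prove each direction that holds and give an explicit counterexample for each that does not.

[⇒] This fails: take n = 19. Then 19 ≡ 19 (mod 20), but 19² = 361 ≡ 1 (mod 20), not 16.

[⇐] This fails: take n = 4. Then 4² = 16 ≡ 16 (mod 20), yet 4 ≡ 4 (mod 20), not 19.

Neither direction holds.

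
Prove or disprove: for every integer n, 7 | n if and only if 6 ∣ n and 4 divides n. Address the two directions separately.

[⇒] This fails: take n = 7. Certainly 7 ∣ 7, but 6 ∤ 7.

[⇐] This fails: take n = 12. Both 6 ∣ 12 and 4 ∣ 12, yet 12 is not a multiple of 7 (since 12 = 1·7 + 5), so 7 ∤ 12.

(⇒) fails and (⇐) fails.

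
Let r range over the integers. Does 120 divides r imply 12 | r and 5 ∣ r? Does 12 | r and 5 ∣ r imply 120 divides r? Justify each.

Only the forward implication holds.

(⟸) This fails: take r = 60. Both 12 ∣ 60 and 5 ∣ 60, yet 60 is not a multiple of 120 (since 60 = 0·120 + 60), so 120 ∤ 60.

(⟹) If 120 ∣ r, write r = 120q. Since 120 = 10·12, r = 12·(10q), so 12 ∣ r; and since 120 = 24·5, r = 5·(24q), so 5 ∣ r.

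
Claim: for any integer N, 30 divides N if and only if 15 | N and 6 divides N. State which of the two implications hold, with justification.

[⇒] If 30 ∣ N, write N = 30q. Since 30 = 2·15, N = 15·(2q), so 15 ∣ N; and since 30 = 5·6, N = 6·(5q), so 6 ∣ N.

[⇐] Suppose 15 ∣ N and 6 ∣ N. Any common multiple of 15 and 6 is a multiple of their lcm; here lcm(15, 6) = 15·6/gcd(15, 6) = 90/3 = 30, so 30 ∣ N.

Both directions hold; the statement is true.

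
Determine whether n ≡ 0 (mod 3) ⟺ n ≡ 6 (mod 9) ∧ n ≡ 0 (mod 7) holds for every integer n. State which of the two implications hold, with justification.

(⇐) If n ≡ 6 (mod 9) and n ≡ 0 (mod 7), then by the Chinese remainder theorem n ≡ 42 (mod 63). Since 42 ≡ 0 (mod 3) and 3 ∣ 63, we get n ≡ 0 (mod 3).

(⇒) This fails: n = 0 gives 0 ≡ 0 (mod 3) but 0 ≡ 0 (mod 9), so the conjunction on the right does not hold.

(⇒) fails; (⇐) holds.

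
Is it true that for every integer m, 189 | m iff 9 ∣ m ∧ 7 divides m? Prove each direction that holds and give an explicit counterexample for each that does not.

[⇒] If 189 ∣ m, write m = 189q. Since 189 = 21·9, m = 9·(21q), so 9 ∣ m; and since 189 = 27·7, m = 7·(27q), so 7 ∣ m.

[⇐] This fails: take m = 63. Both 9 ∣ 63 and 7 ∣ 63, yet 63 is not a multiple of 189 (since 63 = 0·189 + 63), so 189 ∤ 63.

Not equivalent: only (⇒) holds.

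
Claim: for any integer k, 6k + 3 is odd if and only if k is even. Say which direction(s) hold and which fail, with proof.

(⟹) This fails: take k = 1. Then 6k + 3 = 9, which is odd, yet k = 1 is odd, not even.

(⟸) Suppose k is even. Since 6 is even, 6k is even for every k, so 6k + 3 has the same parity as 3, which is odd. Hence 6k + 3 is odd.

Only the reverse direction holds.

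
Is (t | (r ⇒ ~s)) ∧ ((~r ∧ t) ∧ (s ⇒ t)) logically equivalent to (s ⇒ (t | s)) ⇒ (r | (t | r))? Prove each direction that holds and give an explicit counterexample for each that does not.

The forward direction holds; the converse fails.

(⟹) Assume the antecedent. If t is true, (s ⇒ (t | s)) ⇒ (r | (t | r)) reduces to true regardless of the other variables. If t is false, the antecedent cannot hold. Either way (s ⇒ (t | s)) ⇒ (r | (t | r)) holds.

(⟸) This fails. Under t = F, s = F, r = T, the left side is false but the right side is true.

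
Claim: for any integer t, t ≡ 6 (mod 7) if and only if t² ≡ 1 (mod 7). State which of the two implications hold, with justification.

Only the forward direction holds.

[⇒] Suppose t ≡ 6 (mod 7). Write t = 7j + 6. Then (7j + 6)² = 49j² + 84j + 36 = 7(7j² + 12j + 5) + 1, so t² ≡ 1 (mod 7).

[⇐] This fails: take t = 1. Then 1² = 1 ≡ 1 (mod 7), yet 1 ≡ 1 (mod 7), not 6.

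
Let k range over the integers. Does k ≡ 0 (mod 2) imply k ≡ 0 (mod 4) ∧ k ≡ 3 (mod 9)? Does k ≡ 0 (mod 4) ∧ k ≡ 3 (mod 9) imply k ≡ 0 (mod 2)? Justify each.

Forward direction. This fails: k = 0 gives 0 ≡ 0 (mod 2) but 0 ≡ 0 (mod 9), so the conjunction on the right does not hold.

Converse. If k ≡ 0 (mod 4) and k ≡ 3 (mod 9), then by the Chinese remainder theorem k ≡ 12 (mod 36). Since 12 ≡ 0 (mod 2) and 2 ∣ 36, we get k ≡ 0 (mod 2).

Only the reverse direction holds.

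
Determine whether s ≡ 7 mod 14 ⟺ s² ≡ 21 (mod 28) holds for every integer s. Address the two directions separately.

(→) Suppose s ≡ 7 (mod 14). Working modulo 28, s ∈ {7, 21}; for each such r, r² ≡ 21 (mod 28).

(←) Conversely, the residues r modulo 28 with r² ≡ 21 (mod 28) are exactly {7, 21}, and each is ≡ 7 (mod 14).

The biconditional holds.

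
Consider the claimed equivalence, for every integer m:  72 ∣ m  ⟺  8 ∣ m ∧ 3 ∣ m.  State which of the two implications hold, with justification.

(⇒) If 72 ∣ m, write m = 72q. Since 72 = 9·8, m = 8·(9q), so 8 ∣ m; and since 72 = 24·3, m = 3·(24q), so 3 ∣ m.

(⇐) This fails: take m = 24. Both 8 ∣ 24 and 3 ∣ 24, yet 24 is not a multiple of 72 (since 24 = 0·72 + 24), so 72 ∤ 24.

The forward direction holds; the converse fails.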